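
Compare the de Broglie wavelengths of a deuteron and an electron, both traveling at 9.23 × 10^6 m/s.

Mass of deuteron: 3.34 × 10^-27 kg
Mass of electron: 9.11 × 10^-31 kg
The electron has the longer wavelength.

Using λ = h/(mv), since both particles have the same velocity, the wavelength depends only on mass.

For deuteron: λ₁ = h/(m₁v) = 2.15 × 10^-14 m
For electron: λ₂ = h/(m₂v) = 7.88 × 10^-11 m

Since λ ∝ 1/m at constant velocity, the lighter particle has the longer wavelength.

The electron has the longer de Broglie wavelength.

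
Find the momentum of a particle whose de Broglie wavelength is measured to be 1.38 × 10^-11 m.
4.80 × 10^-23 kg·m/s

From the de Broglie relation λ = h/p, we solve for p:

p = h/λ
p = (6.626 × 10^-34 J·s) / (1.38 × 10^-11 m)
p = 4.80 × 10^-23 kg·m/s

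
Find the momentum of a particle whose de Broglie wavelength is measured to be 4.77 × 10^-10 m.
1.39 × 10^-24 kg·m/s

From the de Broglie relation λ = h/p, we solve for p:

p = h/λ
p = (6.626 × 10^-34 J·s) / (4.77 × 10^-10 m)
p = 1.39 × 10^-24 kg·m/s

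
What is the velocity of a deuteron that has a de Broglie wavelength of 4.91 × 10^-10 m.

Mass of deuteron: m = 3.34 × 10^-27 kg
4.04 × 10^2 m/s

From the de Broglie relation λ = h/(mv), we solve for v:

v = h/(mλ)
v = (6.626 × 10^-34 J·s) / (3.34 × 10^-27 kg × 4.91 × 10^-10 m)
v = 4.04 × 10^2 m/s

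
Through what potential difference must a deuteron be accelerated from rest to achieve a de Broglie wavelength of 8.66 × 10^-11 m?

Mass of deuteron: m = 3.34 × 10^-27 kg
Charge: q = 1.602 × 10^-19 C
5.47 × 10^-2 V

From λ = h/√(2mqV), we solve for V:

λ² = h²/(2mqV)
V = h²/(2mqλ²)
V = (6.626 × 10^-34 J·s)² / (2 × 3.34 × 10^-27 kg × 1.602 × 10^-19 C × (8.66 × 10^-11 m)²)
V = 5.47 × 10^-2 V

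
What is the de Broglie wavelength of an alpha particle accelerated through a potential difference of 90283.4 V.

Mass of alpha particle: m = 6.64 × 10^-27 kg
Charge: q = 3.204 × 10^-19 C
3.38 × 10^-14 m

When a particle is accelerated through voltage V, it gains kinetic energy KE = qV.

The de Broglie wavelength is then λ = h/√(2mqV):

λ = h/√(2mqV)
λ = (6.626 × 10^-34 J·s) / √(2 × 6.64 × 10^-27 kg × 3.204 × 10^-19 C × 90283.4 V)
λ = 3.38 × 10^-14 m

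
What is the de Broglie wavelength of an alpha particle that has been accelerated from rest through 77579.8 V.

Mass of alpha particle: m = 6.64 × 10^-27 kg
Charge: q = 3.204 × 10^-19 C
3.65 × 10^-14 m

When a particle is accelerated through voltage V, it gains kinetic energy KE = qV.

The de Broglie wavelength is then λ = h/√(2mqV):

λ = h/√(2mqV)
λ = (6.626 × 10^-34 J·s) / √(2 × 6.64 × 10^-27 kg × 3.204 × 10^-19 C × 77579.8 V)
λ = 3.65 × 10^-14 m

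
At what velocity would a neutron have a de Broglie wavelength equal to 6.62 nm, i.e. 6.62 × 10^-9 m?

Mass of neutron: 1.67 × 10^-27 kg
5.99 × 10^1 m/s

From λ = h/(mv), solve for v:

v = h/(mλ)
v = (6.626 × 10^-34 J·s) / (1.67 × 10^-27 kg × 6.62 × 10^-9 m)
v = 5.99 × 10^1 m/s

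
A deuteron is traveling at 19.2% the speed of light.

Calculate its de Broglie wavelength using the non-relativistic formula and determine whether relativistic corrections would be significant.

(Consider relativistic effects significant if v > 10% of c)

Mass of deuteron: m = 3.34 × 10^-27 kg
Yes, relativistic corrections are needed.

Using the non-relativistic de Broglie formula λ = h/(mv):

v = 19.2% × c = 5.756 × 10^7 m/s

λ = h/(mv)
λ = (6.626 × 10^-34 J·s) / (3.34 × 10^-27 kg × 5.756 × 10^7 m/s)
λ = 3.45 × 10^-15 m

Since v = 19.2% of c > 10% of c, relativistic corrections ARE significant and the actual wavelength would differ from this non-relativistic estimate.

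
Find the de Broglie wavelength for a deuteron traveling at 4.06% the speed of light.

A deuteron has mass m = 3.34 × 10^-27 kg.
1.63 × 10^-14 m

Using the de Broglie relation λ = h/(mv):

v = 4.06% × c = 1.217 × 10^7 m/s

λ = h/(mv)
λ = (6.626 × 10^-34 J·s) / (3.34 × 10^-27 kg × 1.217 × 10^7 m/s)
λ = 1.63 × 10^-14 m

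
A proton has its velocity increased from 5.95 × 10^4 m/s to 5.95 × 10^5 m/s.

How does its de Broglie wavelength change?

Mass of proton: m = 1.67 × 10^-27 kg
The wavelength decreases by a factor of 10.

Using λ = h/(mv):

Initial wavelength: λ₁ = h/(mv₁) = 6.67 × 10^-12 m
Final wavelength: λ₂ = h/(mv₂) = 6.67 × 10^-13 m

Since λ ∝ 1/v, when velocity increases by a factor of 10, the wavelength decreases by a factor of 10.

λ₂/λ₁ = v₁/v₂ = 1/10

The wavelength decreases by a factor of 10.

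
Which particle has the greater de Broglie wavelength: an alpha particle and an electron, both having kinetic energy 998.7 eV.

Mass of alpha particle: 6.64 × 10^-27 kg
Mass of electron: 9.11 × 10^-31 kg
The electron has the longer wavelength.

Using λ = h/√(2mKE):

For alpha particle: λ₁ = h/√(2m₁KE) = 4.55 × 10^-13 m
For electron: λ₂ = h/√(2m₂KE) = 3.88 × 10^-11 m

Since λ ∝ 1/√m at constant kinetic energy, the lighter particle has the longer wavelength.

The electron has the longer de Broglie wavelength.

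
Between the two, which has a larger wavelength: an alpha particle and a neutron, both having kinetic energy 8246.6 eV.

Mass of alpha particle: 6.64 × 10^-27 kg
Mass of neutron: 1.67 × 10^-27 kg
The neutron has the longer wavelength.

Using λ = h/√(2mKE):

For alpha particle: λ₁ = h/√(2m₁KE) = 1.58 × 10^-13 m
For neutron: λ₂ = h/√(2m₂KE) = 3.15 × 10^-13 m

Since λ ∝ 1/√m at constant kinetic energy, the lighter particle has the longer wavelength.

The neutron has the longer de Broglie wavelength.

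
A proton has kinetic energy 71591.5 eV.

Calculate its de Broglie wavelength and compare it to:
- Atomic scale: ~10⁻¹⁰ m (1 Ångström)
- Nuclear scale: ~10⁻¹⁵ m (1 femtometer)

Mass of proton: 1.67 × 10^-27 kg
λ = 1.07 × 10^-13 m, which is between nuclear and atomic scales.

Using λ = h/√(2mKE):

KE = 71591.5 eV = 1.147 × 10^-14 J

λ = h/√(2mKE)
λ = (6.626 × 10^-34 J·s) / √(2 × 1.67 × 10^-27 kg × 1.147 × 10^-14 J)
λ = 1.07 × 10^-13 m

Comparison:
- Atomic scale (10⁻¹⁰ m): λ is 0.0011× this size
- Nuclear scale (10⁻¹⁵ m): λ is 1.1e+02× this size

The wavelength is between nuclear and atomic scales.

This wavelength is appropriate for probing atomic structure but too large for nuclear physics experiments.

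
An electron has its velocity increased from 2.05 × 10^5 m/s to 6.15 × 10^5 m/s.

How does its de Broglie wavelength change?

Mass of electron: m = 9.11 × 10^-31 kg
The wavelength decreases by a factor of 3.

Using λ = h/(mv):

Initial wavelength: λ₁ = h/(mv₁) = 3.55 × 10^-9 m
Final wavelength: λ₂ = h/(mv₂) = 1.18 × 10^-9 m

Since λ ∝ 1/v, when velocity increases by a factor of 3, the wavelength decreases by a factor of 3.

λ₂/λ₁ = v₁/v₂ = 1/3

The wavelength decreases by a factor of 3.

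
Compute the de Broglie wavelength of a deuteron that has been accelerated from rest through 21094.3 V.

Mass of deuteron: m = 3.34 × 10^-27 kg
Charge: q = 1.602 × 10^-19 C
1.39 × 10^-13 m

When a particle is accelerated through voltage V, it gains kinetic energy KE = qV.

The de Broglie wavelength is then λ = h/√(2mqV):

λ = h/√(2mqV)
λ = (6.626 × 10^-34 J·s) / √(2 × 3.34 × 10^-27 kg × 1.602 × 10^-19 C × 21094.3 V)
λ = 1.39 × 10^-13 m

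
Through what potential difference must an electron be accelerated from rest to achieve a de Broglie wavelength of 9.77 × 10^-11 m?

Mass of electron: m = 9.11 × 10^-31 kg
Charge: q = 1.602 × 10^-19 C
158 V

From λ = h/√(2mqV), we solve for V:

λ² = h²/(2mqV)
V = h²/(2mqλ²)
V = (6.626 × 10^-34 J·s)² / (2 × 9.11 × 10^-31 kg × 1.602 × 10^-19 C × (9.77 × 10^-11 m)²)
V = 158 V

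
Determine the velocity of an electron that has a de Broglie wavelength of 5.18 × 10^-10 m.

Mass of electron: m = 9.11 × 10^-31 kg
1.40 × 10^6 m/s

From the de Broglie relation λ = h/(mv), we solve for v:

v = h/(mλ)
v = (6.626 × 10^-34 J·s) / (9.11 × 10^-31 kg × 5.18 × 10^-10 m)
v = 1.40 × 10^6 m/s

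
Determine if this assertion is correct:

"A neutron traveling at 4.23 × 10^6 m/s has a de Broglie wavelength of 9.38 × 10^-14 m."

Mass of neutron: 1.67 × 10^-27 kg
True

The claim is correct.

Using λ = h/(mv):
λ = (6.626 × 10^-34 J·s) / (1.67 × 10^-27 kg × 4.23 × 10^6 m/s)
λ = 9.38 × 10^-14 m

This matches the claimed value.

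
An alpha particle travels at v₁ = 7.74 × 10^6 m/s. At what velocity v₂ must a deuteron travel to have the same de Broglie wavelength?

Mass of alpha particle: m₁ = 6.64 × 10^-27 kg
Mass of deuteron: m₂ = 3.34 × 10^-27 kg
v₂ = 1.54 × 10^7 m/s

For equal de Broglie wavelengths: λ₁ = λ₂

h/(m₁v₁) = h/(m₂v₂)
m₁v₁ = m₂v₂
v₂ = v₁ · (m₁/m₂)

v₂ = 7.74 × 10^6 m/s × (6.64 × 10^-27 kg / 3.34 × 10^-27 kg)
v₂ = 1.54 × 10^7 m/s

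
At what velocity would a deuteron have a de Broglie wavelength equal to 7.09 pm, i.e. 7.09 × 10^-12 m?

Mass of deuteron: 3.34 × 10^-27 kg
2.80 × 10^4 m/s

From λ = h/(mv), solve for v:

v = h/(mλ)
v = (6.626 × 10^-34 J·s) / (3.34 × 10^-27 kg × 7.09 × 10^-12 m)
v = 2.80 × 10^4 m/s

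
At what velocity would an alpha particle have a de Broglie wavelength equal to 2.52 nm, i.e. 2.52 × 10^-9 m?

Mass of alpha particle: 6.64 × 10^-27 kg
3.96 × 10^1 m/s

From λ = h/(mv), solve for v:

v = h/(mλ)
v = (6.626 × 10^-34 J·s) / (6.64 × 10^-27 kg × 2.52 × 10^-9 m)
v = 3.96 × 10^1 m/s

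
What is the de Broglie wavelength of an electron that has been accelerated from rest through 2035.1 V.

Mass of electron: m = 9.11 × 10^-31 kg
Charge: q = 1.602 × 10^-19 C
2.72 × 10^-11 m

When a particle is accelerated through voltage V, it gains kinetic energy KE = qV.

The de Broglie wavelength is then λ = h/√(2mqV):

λ = h/√(2mqV)
λ = (6.626 × 10^-34 J·s) / √(2 × 9.11 × 10^-31 kg × 1.602 × 10^-19 C × 2035.1 V)
λ = 2.72 × 10^-11 m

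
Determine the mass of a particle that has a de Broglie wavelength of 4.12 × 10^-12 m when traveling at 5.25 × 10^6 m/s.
3.06 × 10^-29 kg

From the de Broglie relation λ = h/(mv), we solve for m:

m = h/(λv)
m = (6.626 × 10^-34 J·s) / (4.12 × 10^-12 m × 5.25 × 10^6 m/s)
m = 3.06 × 10^-29 kg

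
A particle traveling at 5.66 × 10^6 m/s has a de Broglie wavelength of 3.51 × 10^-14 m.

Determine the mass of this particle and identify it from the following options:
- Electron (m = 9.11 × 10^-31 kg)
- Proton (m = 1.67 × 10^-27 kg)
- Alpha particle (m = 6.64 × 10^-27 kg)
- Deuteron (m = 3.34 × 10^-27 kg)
The particle is a deuteron.

From λ = h/(mv), solve for mass:

m = h/(λv)
m = (6.626 × 10^-34 J·s) / (3.51 × 10^-14 m × 5.66 × 10^6 m/s)
m = 3.34 × 10^-27 kg

Comparing with the listed masses, this is closest to a deuteron.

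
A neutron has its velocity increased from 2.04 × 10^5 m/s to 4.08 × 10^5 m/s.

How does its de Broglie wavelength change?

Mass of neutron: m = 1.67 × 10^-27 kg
The wavelength decreases by a factor of 2.

Using λ = h/(mv):

Initial wavelength: λ₁ = h/(mv₁) = 1.94 × 10^-12 m
Final wavelength: λ₂ = h/(mv₂) = 9.72 × 10^-13 m

Since λ ∝ 1/v, when velocity increases by a factor of 2, the wavelength decreases by a factor of 2.

λ₂/λ₁ = v₁/v₂ = 1/2

The wavelength decreases by a factor of 2.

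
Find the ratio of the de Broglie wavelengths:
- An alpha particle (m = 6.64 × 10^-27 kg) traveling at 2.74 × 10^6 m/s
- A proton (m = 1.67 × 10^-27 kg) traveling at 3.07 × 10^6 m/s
λ₁/λ₂ = 0.282

Using λ = h/(mv):

λ₁ = h/(m₁v₁) = 3.64 × 10^-14 m
λ₂ = h/(m₂v₂) = 1.29 × 10^-13 m

Ratio λ₁/λ₂ = (m₂v₂)/(m₁v₁)
         = (1.67 × 10^-27 kg × 3.07 × 10^6 m/s) / (6.64 × 10^-27 kg × 2.74 × 10^6 m/s)
         = 0.282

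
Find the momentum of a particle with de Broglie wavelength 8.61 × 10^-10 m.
7.70 × 10^-25 kg·m/s

From the de Broglie relation λ = h/p, we solve for p:

p = h/λ
p = (6.626 × 10^-34 J·s) / (8.61 × 10^-10 m)
p = 7.70 × 10^-25 kg·m/s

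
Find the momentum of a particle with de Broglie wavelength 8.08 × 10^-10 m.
8.20 × 10^-25 kg·m/s

From the de Broglie relation λ = h/p, we solve for p:

p = h/λ
p = (6.626 × 10^-34 J·s) / (8.08 × 10^-10 m)
p = 8.20 × 10^-25 kg·m/s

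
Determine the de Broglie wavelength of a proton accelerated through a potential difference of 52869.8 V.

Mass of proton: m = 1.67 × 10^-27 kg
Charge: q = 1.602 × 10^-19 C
1.25 × 10^-13 m

When a particle is accelerated through voltage V, it gains kinetic energy KE = qV.

The de Broglie wavelength is then λ = h/√(2mqV):

λ = h/√(2mqV)
λ = (6.626 × 10^-34 J·s) / √(2 × 1.67 × 10^-27 kg × 1.602 × 10^-19 C × 52869.8 V)
λ = 1.25 × 10^-13 m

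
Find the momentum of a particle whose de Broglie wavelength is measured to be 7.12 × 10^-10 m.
9.31 × 10^-25 kg·m/s

From the de Broglie relation λ = h/p, we solve for p:

p = h/λ
p = (6.626 × 10^-34 J·s) / (7.12 × 10^-10 m)
p = 9.31 × 10^-25 kg·m/s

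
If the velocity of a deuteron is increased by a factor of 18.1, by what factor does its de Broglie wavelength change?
The wavelength decreases by a factor of 18.1.

From λ = h/(mv), the wavelength is inversely proportional to velocity:

λ ∝ 1/v

If v → 18.1v, then λ → λ/18.1

When velocity is increased by a factor of 18.1, the wavelength decreases by a factor of 18.1.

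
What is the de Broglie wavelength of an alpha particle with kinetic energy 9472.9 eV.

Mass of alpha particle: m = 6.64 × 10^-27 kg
1.48 × 10^-13 m

Using λ = h/√(2mKE):

First convert KE to Joules: KE = 9472.9 eV = 1.518 × 10^-15 J

λ = h/√(2mKE)
λ = (6.626 × 10^-34 J·s) / √(2 × 6.64 × 10^-27 kg × 1.518 × 10^-15 J)
λ = 1.48 × 10^-13 m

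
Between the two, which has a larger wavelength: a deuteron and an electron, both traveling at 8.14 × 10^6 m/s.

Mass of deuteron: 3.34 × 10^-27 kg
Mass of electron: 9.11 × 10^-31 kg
The electron has the longer wavelength.

Using λ = h/(mv), since both particles have the same velocity, the wavelength depends only on mass.

For deuteron: λ₁ = h/(m₁v) = 2.44 × 10^-14 m
For electron: λ₂ = h/(m₂v) = 8.94 × 10^-11 m

Since λ ∝ 1/m at constant velocity, the lighter particle has the longer wavelength.

The electron has the longer de Broglie wavelength.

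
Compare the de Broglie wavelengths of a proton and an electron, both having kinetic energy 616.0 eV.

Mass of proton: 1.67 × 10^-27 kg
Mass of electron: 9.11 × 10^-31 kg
The electron has the longer wavelength.

Using λ = h/√(2mKE):

For proton: λ₁ = h/√(2m₁KE) = 1.15 × 10^-12 m
For electron: λ₂ = h/√(2m₂KE) = 4.94 × 10^-11 m

Since λ ∝ 1/√m at constant kinetic energy, the lighter particle has the longer wavelength.

The electron has the longer de Broglie wavelength.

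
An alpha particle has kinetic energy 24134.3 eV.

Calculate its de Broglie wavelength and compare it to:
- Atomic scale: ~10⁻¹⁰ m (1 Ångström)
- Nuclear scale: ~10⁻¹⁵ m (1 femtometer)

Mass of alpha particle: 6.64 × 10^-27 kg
λ = 9.25 × 10^-14 m, which is between nuclear and atomic scales.

Using λ = h/√(2mKE):

KE = 24134.3 eV = 3.867 × 10^-15 J

λ = h/√(2mKE)
λ = (6.626 × 10^-34 J·s) / √(2 × 6.64 × 10^-27 kg × 3.867 × 10^-15 J)
λ = 9.25 × 10^-14 m

Comparison:
- Atomic scale (10⁻¹⁰ m): λ is 0.00092× this size
- Nuclear scale (10⁻¹⁵ m): λ is 92× this size

The wavelength is between nuclear and atomic scales.

This wavelength is appropriate for probing atomic structure but too large for nuclear physics experiments.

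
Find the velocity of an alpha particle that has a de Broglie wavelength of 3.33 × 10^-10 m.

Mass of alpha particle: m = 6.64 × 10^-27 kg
3.00 × 10^2 m/s

From the de Broglie relation λ = h/(mv), we solve for v:

v = h/(mλ)
v = (6.626 × 10^-34 J·s) / (6.64 × 10^-27 kg × 3.33 × 10^-10 m)
v = 3.00 × 10^2 m/s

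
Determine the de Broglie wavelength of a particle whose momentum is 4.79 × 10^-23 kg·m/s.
1.38 × 10^-11 m

Using the de Broglie relation λ = h/p:

λ = h/p
λ = (6.626 × 10^-34 J·s) / (4.79 × 10^-23 kg·m/s)
λ = 1.38 × 10^-11 m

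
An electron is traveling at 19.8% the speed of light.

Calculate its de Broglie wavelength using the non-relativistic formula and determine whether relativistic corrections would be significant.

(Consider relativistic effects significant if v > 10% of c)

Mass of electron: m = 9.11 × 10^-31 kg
Yes, relativistic corrections are needed.

Using the non-relativistic de Broglie formula λ = h/(mv):

v = 19.8% × c = 5.936 × 10^7 m/s

λ = h/(mv)
λ = (6.626 × 10^-34 J·s) / (9.11 × 10^-31 kg × 5.936 × 10^7 m/s)
λ = 1.23 × 10^-11 m

Since v = 19.8% of c > 10% of c, relativistic corrections ARE significant and the actual wavelength would differ from this non-relativistic estimate.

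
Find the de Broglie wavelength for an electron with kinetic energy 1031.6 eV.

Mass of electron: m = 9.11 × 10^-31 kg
3.82 × 10^-11 m

Using λ = h/√(2mKE):

First convert KE to Joules: KE = 1031.6 eV = 1.653 × 10^-16 J

λ = h/√(2mKE)
λ = (6.626 × 10^-34 J·s) / √(2 × 9.11 × 10^-31 kg × 1.653 × 10^-16 J)
λ = 3.82 × 10^-11 m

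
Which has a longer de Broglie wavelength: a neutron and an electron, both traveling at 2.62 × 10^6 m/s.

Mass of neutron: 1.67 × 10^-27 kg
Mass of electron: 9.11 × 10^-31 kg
The electron has the longer wavelength.

Using λ = h/(mv), since both particles have the same velocity, the wavelength depends only on mass.

For neutron: λ₁ = h/(m₁v) = 1.51 × 10^-13 m
For electron: λ₂ = h/(m₂v) = 2.78 × 10^-10 m

Since λ ∝ 1/m at constant velocity, the lighter particle has the longer wavelength.

The electron has the longer de Broglie wavelength.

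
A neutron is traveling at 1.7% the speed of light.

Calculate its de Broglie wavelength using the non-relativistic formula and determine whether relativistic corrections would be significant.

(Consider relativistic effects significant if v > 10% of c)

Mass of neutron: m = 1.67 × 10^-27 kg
No, relativistic corrections are not needed.

Using the non-relativistic de Broglie formula λ = h/(mv):

v = 1.7% × c = 5.096 × 10^6 m/s

λ = h/(mv)
λ = (6.626 × 10^-34 J·s) / (1.67 × 10^-27 kg × 5.096 × 10^6 m/s)
λ = 7.79 × 10^-14 m

Since v = 1.7% of c < 10% of c, relativistic corrections are NOT significant and this non-relativistic result is a good approximation.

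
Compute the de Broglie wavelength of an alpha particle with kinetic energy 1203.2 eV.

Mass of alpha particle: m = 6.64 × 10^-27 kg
4.14 × 10^-13 m

Using λ = h/√(2mKE):

First convert KE to Joules: KE = 1203.2 eV = 1.928 × 10^-16 J

λ = h/√(2mKE)
λ = (6.626 × 10^-34 J·s) / √(2 × 6.64 × 10^-27 kg × 1.928 × 10^-16 J)
λ = 4.14 × 10^-13 m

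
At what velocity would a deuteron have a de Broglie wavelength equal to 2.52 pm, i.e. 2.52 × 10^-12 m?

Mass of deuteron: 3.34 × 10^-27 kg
7.87 × 10^4 m/s

From λ = h/(mv), solve for v:

v = h/(mλ)
v = (6.626 × 10^-34 J·s) / (3.34 × 10^-27 kg × 2.52 × 10^-12 m)
v = 7.87 × 10^4 m/s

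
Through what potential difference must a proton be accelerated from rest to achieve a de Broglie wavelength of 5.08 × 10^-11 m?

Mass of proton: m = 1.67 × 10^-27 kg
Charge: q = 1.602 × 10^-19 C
3.18 × 10^-1 V

From λ = h/√(2mqV), we solve for V:

λ² = h²/(2mqV)
V = h²/(2mqλ²)
V = (6.626 × 10^-34 J·s)² / (2 × 1.67 × 10^-27 kg × 1.602 × 10^-19 C × (5.08 × 10^-11 m)²)
V = 3.18 × 10^-1 V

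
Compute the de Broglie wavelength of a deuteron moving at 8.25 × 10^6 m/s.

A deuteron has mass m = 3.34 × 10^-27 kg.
2.40 × 10^-14 m

Using the de Broglie relation λ = h/(mv):

λ = h/(mv)
λ = (6.626 × 10^-34 J·s) / (3.34 × 10^-27 kg × 8.25 × 10^6 m/s)
λ = 2.40 × 10^-14 m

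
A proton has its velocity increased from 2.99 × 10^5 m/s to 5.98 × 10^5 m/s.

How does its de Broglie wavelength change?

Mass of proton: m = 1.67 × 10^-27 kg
The wavelength decreases by a factor of 2.

Using λ = h/(mv):

Initial wavelength: λ₁ = h/(mv₁) = 1.33 × 10^-12 m
Final wavelength: λ₂ = h/(mv₂) = 6.63 × 10^-13 m

Since λ ∝ 1/v, when velocity increases by a factor of 2, the wavelength decreases by a factor of 2.

λ₂/λ₁ = v₁/v₂ = 1/2

The wavelength decreases by a factor of 2.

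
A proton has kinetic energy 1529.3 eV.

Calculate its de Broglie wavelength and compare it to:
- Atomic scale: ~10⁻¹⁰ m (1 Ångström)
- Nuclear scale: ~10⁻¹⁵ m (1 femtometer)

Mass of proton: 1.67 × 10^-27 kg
λ = 7.32 × 10^-13 m, which is between nuclear and atomic scales.

Using λ = h/√(2mKE):

KE = 1529.3 eV = 2.450 × 10^-16 J

λ = h/√(2mKE)
λ = (6.626 × 10^-34 J·s) / √(2 × 1.67 × 10^-27 kg × 2.450 × 10^-16 J)
λ = 7.32 × 10^-13 m

Comparison:
- Atomic scale (10⁻¹⁰ m): λ is 0.0073× this size
- Nuclear scale (10⁻¹⁵ m): λ is 7.3e+02× this size

The wavelength is between nuclear and atomic scales.

This wavelength is appropriate for probing atomic structure but too large for nuclear physics experiments.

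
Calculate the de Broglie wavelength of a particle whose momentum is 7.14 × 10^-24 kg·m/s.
9.28 × 10^-11 m

Using the de Broglie relation λ = h/p:

λ = h/p
λ = (6.626 × 10^-34 J·s) / (7.14 × 10^-24 kg·m/s)
λ = 9.28 × 10^-11 m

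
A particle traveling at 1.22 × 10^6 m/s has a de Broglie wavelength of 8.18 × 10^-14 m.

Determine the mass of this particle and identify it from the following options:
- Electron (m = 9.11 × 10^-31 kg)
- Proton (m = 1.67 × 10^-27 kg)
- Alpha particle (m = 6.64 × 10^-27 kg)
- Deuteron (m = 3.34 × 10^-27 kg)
The particle is an alpha particle.

From λ = h/(mv), solve for mass:

m = h/(λv)
m = (6.626 × 10^-34 J·s) / (8.18 × 10^-14 m × 1.22 × 10^6 m/s)
m = 6.64 × 10^-27 kg

Comparing with the listed masses, this is closest to an alpha particle.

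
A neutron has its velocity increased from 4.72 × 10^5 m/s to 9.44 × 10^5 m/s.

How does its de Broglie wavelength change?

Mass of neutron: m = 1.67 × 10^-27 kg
The wavelength decreases by a factor of 2.

Using λ = h/(mv):

Initial wavelength: λ₁ = h/(mv₁) = 8.41 × 10^-13 m
Final wavelength: λ₂ = h/(mv₂) = 4.20 × 10^-13 m

Since λ ∝ 1/v, when velocity increases by a factor of 2, the wavelength decreases by a factor of 2.

λ₂/λ₁ = v₁/v₂ = 1/2

The wavelength decreases by a factor of 2.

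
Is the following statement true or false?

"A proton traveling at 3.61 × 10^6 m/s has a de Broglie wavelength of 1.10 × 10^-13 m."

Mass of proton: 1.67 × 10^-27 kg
True

The claim is correct.

Using λ = h/(mv):
λ = (6.626 × 10^-34 J·s) / (1.67 × 10^-27 kg × 3.61 × 10^6 m/s)
λ = 1.10 × 10^-13 m

This matches the claimed value.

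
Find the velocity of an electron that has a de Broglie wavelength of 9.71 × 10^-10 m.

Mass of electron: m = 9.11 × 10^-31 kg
7.49 × 10^5 m/s

From the de Broglie relation λ = h/(mv), we solve for v:

v = h/(mλ)
v = (6.626 × 10^-34 J·s) / (9.11 × 10^-31 kg × 9.71 × 10^-10 m)
v = 7.49 × 10^5 m/s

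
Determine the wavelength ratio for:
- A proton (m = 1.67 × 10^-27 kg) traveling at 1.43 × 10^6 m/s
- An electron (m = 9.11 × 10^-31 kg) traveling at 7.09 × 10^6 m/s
λ₁/λ₂ = 2.70 × 10^-3

Using λ = h/(mv):

λ₁ = h/(m₁v₁) = 2.77 × 10^-13 m
λ₂ = h/(m₂v₂) = 1.03 × 10^-10 m

Ratio λ₁/λ₂ = (m₂v₂)/(m₁v₁)
         = (9.11 × 10^-31 kg × 7.09 × 10^6 m/s) / (1.67 × 10^-27 kg × 1.43 × 10^6 m/s)
         = 2.70 × 10^-3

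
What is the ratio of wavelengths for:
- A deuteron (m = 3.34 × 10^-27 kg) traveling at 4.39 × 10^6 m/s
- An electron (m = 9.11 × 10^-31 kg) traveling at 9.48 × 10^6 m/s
λ₁/λ₂ = 5.89 × 10^-4

Using λ = h/(mv):

λ₁ = h/(m₁v₁) = 4.52 × 10^-14 m
λ₂ = h/(m₂v₂) = 7.67 × 10^-11 m

Ratio λ₁/λ₂ = (m₂v₂)/(m₁v₁)
         = (9.11 × 10^-31 kg × 9.48 × 10^6 m/s) / (3.34 × 10^-27 kg × 4.39 × 10^6 m/s)
         = 5.89 × 10^-4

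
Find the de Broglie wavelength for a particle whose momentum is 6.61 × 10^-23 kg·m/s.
1.00 × 10^-11 m

Using the de Broglie relation λ = h/p:

λ = h/p
λ = (6.626 × 10^-34 J·s) / (6.61 × 10^-23 kg·m/s)
λ = 1.00 × 10^-11 m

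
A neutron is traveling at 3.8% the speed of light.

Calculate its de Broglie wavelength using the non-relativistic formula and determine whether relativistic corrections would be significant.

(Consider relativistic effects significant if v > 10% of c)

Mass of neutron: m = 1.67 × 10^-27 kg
No, relativistic corrections are not needed.

Using the non-relativistic de Broglie formula λ = h/(mv):

v = 3.8% × c = 1.139 × 10^7 m/s

λ = h/(mv)
λ = (6.626 × 10^-34 J·s) / (1.67 × 10^-27 kg × 1.139 × 10^7 m/s)
λ = 3.48 × 10^-14 m

Since v = 3.8% of c < 10% of c, relativistic corrections are NOT significant and this non-relativistic result is a good approximation.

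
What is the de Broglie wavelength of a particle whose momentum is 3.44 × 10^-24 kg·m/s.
1.93 × 10^-10 m

Using the de Broglie relation λ = h/p:

λ = h/p
λ = (6.626 × 10^-34 J·s) / (3.44 × 10^-24 kg·m/s)
λ = 1.93 × 10^-10 m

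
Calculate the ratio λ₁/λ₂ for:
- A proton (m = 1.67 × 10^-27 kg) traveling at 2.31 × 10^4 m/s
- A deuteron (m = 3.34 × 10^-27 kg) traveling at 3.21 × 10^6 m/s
λ₁/λ₂ = 278

Using λ = h/(mv):

λ₁ = h/(m₁v₁) = 1.72 × 10^-11 m
λ₂ = h/(m₂v₂) = 6.18 × 10^-14 m

Ratio λ₁/λ₂ = (m₂v₂)/(m₁v₁)
         = (3.34 × 10^-27 kg × 3.21 × 10^6 m/s) / (1.67 × 10^-27 kg × 2.31 × 10^4 m/s)
         = 278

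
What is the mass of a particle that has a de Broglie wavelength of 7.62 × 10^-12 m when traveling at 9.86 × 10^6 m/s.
8.82 × 10^-30 kg

From the de Broglie relation λ = h/(mv), we solve for m:

m = h/(λv)
m = (6.626 × 10^-34 J·s) / (7.62 × 10^-12 m × 9.86 × 10^6 m/s)
m = 8.82 × 10^-30 kg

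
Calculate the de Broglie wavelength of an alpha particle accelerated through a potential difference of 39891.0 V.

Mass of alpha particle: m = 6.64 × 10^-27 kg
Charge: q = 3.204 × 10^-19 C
5.09 × 10^-14 m

When a particle is accelerated through voltage V, it gains kinetic energy KE = qV.

The de Broglie wavelength is then λ = h/√(2mqV):

λ = h/√(2mqV)
λ = (6.626 × 10^-34 J·s) / √(2 × 6.64 × 10^-27 kg × 3.204 × 10^-19 C × 39891.0 V)
λ = 5.09 × 10^-14 m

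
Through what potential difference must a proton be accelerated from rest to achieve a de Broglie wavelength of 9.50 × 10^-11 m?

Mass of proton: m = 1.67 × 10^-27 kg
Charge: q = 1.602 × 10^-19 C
9.09 × 10^-2 V

From λ = h/√(2mqV), we solve for V:

λ² = h²/(2mqV)
V = h²/(2mqλ²)
V = (6.626 × 10^-34 J·s)² / (2 × 1.67 × 10^-27 kg × 1.602 × 10^-19 C × (9.50 × 10^-11 m)²)
V = 9.09 × 10^-2 V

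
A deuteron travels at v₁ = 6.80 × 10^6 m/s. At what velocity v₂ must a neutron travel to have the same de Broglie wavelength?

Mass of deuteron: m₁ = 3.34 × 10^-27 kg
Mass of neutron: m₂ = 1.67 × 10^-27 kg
v₂ = 1.36 × 10^7 m/s

For equal de Broglie wavelengths: λ₁ = λ₂

h/(m₁v₁) = h/(m₂v₂)
m₁v₁ = m₂v₂
v₂ = v₁ · (m₁/m₂)

v₂ = 6.80 × 10^6 m/s × (3.34 × 10^-27 kg / 1.67 × 10^-27 kg)
v₂ = 1.36 × 10^7 m/s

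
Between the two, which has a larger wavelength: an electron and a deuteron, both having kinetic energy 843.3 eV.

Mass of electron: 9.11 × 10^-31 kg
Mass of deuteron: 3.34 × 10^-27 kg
The electron has the longer wavelength.

Using λ = h/√(2mKE):

For electron: λ₁ = h/√(2m₁KE) = 4.22 × 10^-11 m
For deuteron: λ₂ = h/√(2m₂KE) = 6.97 × 10^-13 m

Since λ ∝ 1/√m at constant kinetic energy, the lighter particle has the longer wavelength.

The electron has the longer de Broglie wavelength.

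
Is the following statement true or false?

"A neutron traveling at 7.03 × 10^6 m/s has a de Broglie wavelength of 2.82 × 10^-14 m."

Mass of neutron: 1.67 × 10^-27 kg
False

The claim is incorrect.

Using λ = h/(mv):
λ = (6.626 × 10^-34 J·s) / (1.67 × 10^-27 kg × 7.03 × 10^6 m/s)
λ = 5.64 × 10^-14 m

The actual wavelength differs from the claimed 2.82 × 10^-14 m.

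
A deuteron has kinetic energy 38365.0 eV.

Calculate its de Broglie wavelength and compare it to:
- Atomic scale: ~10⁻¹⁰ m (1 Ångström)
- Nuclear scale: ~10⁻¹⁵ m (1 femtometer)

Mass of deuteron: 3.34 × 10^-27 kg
λ = 1.03 × 10^-13 m, which is between nuclear and atomic scales.

Using λ = h/√(2mKE):

KE = 38365.0 eV = 6.147 × 10^-15 J

λ = h/√(2mKE)
λ = (6.626 × 10^-34 J·s) / √(2 × 3.34 × 10^-27 kg × 6.147 × 10^-15 J)
λ = 1.03 × 10^-13 m

Comparison:
- Atomic scale (10⁻¹⁰ m): λ is 0.001× this size
- Nuclear scale (10⁻¹⁵ m): λ is 1e+02× this size

The wavelength is between nuclear and atomic scales.

This wavelength is appropriate for probing atomic structure but too large for nuclear physics experiments.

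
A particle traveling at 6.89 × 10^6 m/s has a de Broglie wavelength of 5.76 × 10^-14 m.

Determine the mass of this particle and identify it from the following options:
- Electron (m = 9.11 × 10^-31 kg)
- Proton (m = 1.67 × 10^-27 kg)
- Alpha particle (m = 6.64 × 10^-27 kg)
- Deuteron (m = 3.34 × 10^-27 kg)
The particle is a proton.

From λ = h/(mv), solve for mass:

m = h/(λv)
m = (6.626 × 10^-34 J·s) / (5.76 × 10^-14 m × 6.89 × 10^6 m/s)
m = 1.67 × 10^-27 kg

Comparing with the listed masses, this is closest to a proton.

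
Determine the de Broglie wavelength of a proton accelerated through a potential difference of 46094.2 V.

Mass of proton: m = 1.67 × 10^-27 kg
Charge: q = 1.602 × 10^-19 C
1.33 × 10^-13 m

When a particle is accelerated through voltage V, it gains kinetic energy KE = qV.

The de Broglie wavelength is then λ = h/√(2mqV):

λ = h/√(2mqV)
λ = (6.626 × 10^-34 J·s) / √(2 × 1.67 × 10^-27 kg × 1.602 × 10^-19 C × 46094.2 V)
λ = 1.33 × 10^-13 m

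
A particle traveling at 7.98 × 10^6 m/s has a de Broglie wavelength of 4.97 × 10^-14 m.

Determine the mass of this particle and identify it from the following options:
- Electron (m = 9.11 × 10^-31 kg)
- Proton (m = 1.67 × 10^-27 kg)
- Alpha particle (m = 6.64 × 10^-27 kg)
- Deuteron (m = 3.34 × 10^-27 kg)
The particle is a proton.

From λ = h/(mv), solve for mass:

m = h/(λv)
m = (6.626 × 10^-34 J·s) / (4.97 × 10^-14 m × 7.98 × 10^6 m/s)
m = 1.67 × 10^-27 kg

Comparing with the listed masses, this is closest to a proton.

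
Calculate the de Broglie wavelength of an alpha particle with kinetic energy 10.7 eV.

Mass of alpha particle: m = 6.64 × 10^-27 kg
4.39 × 10^-12 m

Using λ = h/√(2mKE):

First convert KE to Joules: KE = 10.7 eV = 1.714 × 10^-18 J

λ = h/√(2mKE)
λ = (6.626 × 10^-34 J·s) / √(2 × 6.64 × 10^-27 kg × 1.714 × 10^-18 J)
λ = 4.39 × 10^-12 m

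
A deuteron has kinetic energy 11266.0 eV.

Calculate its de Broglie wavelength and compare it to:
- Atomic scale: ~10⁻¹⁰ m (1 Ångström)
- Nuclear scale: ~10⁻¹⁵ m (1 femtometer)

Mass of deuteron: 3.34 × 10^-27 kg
λ = 1.91 × 10^-13 m, which is between nuclear and atomic scales.

Using λ = h/√(2mKE):

KE = 11266.0 eV = 1.805 × 10^-15 J

λ = h/√(2mKE)
λ = (6.626 × 10^-34 J·s) / √(2 × 3.34 × 10^-27 kg × 1.805 × 10^-15 J)
λ = 1.91 × 10^-13 m

Comparison:
- Atomic scale (10⁻¹⁰ m): λ is 0.0019× this size
- Nuclear scale (10⁻¹⁵ m): λ is 1.9e+02× this size

The wavelength is between nuclear and atomic scales.

This wavelength is appropriate for probing atomic structure but too large for nuclear physics experiments.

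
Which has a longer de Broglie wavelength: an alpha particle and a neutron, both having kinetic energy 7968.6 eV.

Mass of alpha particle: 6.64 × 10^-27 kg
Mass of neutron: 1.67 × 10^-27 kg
The neutron has the longer wavelength.

Using λ = h/√(2mKE):

For alpha particle: λ₁ = h/√(2m₁KE) = 1.61 × 10^-13 m
For neutron: λ₂ = h/√(2m₂KE) = 3.21 × 10^-13 m

Since λ ∝ 1/√m at constant kinetic energy, the lighter particle has the longer wavelength.

The neutron has the longer de Broglie wavelength.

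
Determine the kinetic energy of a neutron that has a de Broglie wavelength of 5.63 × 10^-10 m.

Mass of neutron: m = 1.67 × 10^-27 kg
4.15 × 10^-22 J (or 2.59 × 10^-3 eV)

From λ = h/√(2mKE), we solve for KE:

λ² = h²/(2mKE)
KE = h²/(2mλ²)
KE = (6.626 × 10^-34 J·s)² / (2 × 1.67 × 10^-27 kg × (5.63 × 10^-10 m)²)
KE = 4.15 × 10^-22 J
KE = 2.59 × 10^-3 eV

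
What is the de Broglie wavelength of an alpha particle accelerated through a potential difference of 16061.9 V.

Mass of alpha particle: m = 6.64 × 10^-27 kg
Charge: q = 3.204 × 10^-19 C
8.02 × 10^-14 m

When a particle is accelerated through voltage V, it gains kinetic energy KE = qV.

The de Broglie wavelength is then λ = h/√(2mqV):

λ = h/√(2mqV)
λ = (6.626 × 10^-34 J·s) / √(2 × 6.64 × 10^-27 kg × 3.204 × 10^-19 C × 16061.9 V)
λ = 8.02 × 10^-14 m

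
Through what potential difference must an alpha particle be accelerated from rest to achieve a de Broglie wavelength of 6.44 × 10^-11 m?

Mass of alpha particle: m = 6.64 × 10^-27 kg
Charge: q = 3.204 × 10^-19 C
2.49 × 10^-2 V

From λ = h/√(2mqV), we solve for V:

λ² = h²/(2mqV)
V = h²/(2mqλ²)
V = (6.626 × 10^-34 J·s)² / (2 × 6.64 × 10^-27 kg × 3.204 × 10^-19 C × (6.44 × 10^-11 m)²)
V = 2.49 × 10^-2 V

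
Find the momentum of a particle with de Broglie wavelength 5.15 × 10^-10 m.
1.29 × 10^-24 kg·m/s

From the de Broglie relation λ = h/p, we solve for p:

p = h/λ
p = (6.626 × 10^-34 J·s) / (5.15 × 10^-10 m)
p = 1.29 × 10^-24 kg·m/s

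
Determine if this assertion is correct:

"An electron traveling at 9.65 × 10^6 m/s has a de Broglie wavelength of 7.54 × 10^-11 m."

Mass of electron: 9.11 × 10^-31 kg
True

The claim is correct.

Using λ = h/(mv):
λ = (6.626 × 10^-34 J·s) / (9.11 × 10^-31 kg × 9.65 × 10^6 m/s)
λ = 7.54 × 10^-11 m

This matches the claimed value.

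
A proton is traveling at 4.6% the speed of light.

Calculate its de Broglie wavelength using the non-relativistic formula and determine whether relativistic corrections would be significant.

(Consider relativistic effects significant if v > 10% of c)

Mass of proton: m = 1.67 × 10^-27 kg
No, relativistic corrections are not needed.

Using the non-relativistic de Broglie formula λ = h/(mv):

v = 4.6% × c = 1.379 × 10^7 m/s

λ = h/(mv)
λ = (6.626 × 10^-34 J·s) / (1.67 × 10^-27 kg × 1.379 × 10^7 m/s)
λ = 2.88 × 10^-14 m

Since v = 4.6% of c < 10% of c, relativistic corrections are NOT significant and this non-relativistic result is a good approximation.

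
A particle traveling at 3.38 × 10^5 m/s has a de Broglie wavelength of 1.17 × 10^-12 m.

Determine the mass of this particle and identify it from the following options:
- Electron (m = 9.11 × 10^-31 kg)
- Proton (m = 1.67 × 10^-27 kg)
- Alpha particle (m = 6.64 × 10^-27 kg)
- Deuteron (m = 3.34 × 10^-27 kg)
The particle is a proton.

From λ = h/(mv), solve for mass:

m = h/(λv)
m = (6.626 × 10^-34 J·s) / (1.17 × 10^-12 m × 3.38 × 10^5 m/s)
m = 1.68 × 10^-27 kg

Comparing with the listed masses, this is closest to a proton.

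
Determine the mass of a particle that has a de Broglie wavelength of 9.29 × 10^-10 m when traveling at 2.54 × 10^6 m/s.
2.81 × 10^-31 kg

From the de Broglie relation λ = h/(mv), we solve for m:

m = h/(λv)
m = (6.626 × 10^-34 J·s) / (9.29 × 10^-10 m × 2.54 × 10^6 m/s)
m = 2.81 × 10^-31 kg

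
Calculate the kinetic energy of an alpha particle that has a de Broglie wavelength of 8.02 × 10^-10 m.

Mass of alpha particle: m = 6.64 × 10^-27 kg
5.14 × 10^-23 J (or 3.21 × 10^-4 eV)

From λ = h/√(2mKE), we solve for KE:

λ² = h²/(2mKE)
KE = h²/(2mλ²)
KE = (6.626 × 10^-34 J·s)² / (2 × 6.64 × 10^-27 kg × (8.02 × 10^-10 m)²)
KE = 5.14 × 10^-23 J
KE = 3.21 × 10^-4 eV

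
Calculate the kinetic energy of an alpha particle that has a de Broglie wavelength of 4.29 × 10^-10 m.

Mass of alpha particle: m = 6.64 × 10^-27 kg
1.80 × 10^-22 J (or 1.12 × 10^-3 eV)

From λ = h/√(2mKE), we solve for KE:

λ² = h²/(2mKE)
KE = h²/(2mλ²)
KE = (6.626 × 10^-34 J·s)² / (2 × 6.64 × 10^-27 kg × (4.29 × 10^-10 m)²)
KE = 1.80 × 10^-22 J
KE = 1.12 × 10^-3 eV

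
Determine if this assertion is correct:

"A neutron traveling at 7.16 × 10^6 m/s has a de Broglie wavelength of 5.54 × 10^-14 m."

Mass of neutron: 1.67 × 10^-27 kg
True

The claim is correct.

Using λ = h/(mv):
λ = (6.626 × 10^-34 J·s) / (1.67 × 10^-27 kg × 7.16 × 10^6 m/s)
λ = 5.54 × 10^-14 m

This matches the claimed value.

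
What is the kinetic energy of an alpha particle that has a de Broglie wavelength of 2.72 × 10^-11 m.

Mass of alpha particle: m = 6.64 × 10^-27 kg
4.47 × 10^-20 J (or 0.279 eV)

From λ = h/√(2mKE), we solve for KE:

λ² = h²/(2mKE)
KE = h²/(2mλ²)
KE = (6.626 × 10^-34 J·s)² / (2 × 6.64 × 10^-27 kg × (2.72 × 10^-11 m)²)
KE = 4.47 × 10^-20 J
KE = 0.279 eV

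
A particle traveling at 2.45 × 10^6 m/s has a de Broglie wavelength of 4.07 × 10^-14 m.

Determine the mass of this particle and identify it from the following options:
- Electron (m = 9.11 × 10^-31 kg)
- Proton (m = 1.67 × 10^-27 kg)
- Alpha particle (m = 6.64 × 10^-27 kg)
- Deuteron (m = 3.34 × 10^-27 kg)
The particle is an alpha particle.

From λ = h/(mv), solve for mass:

m = h/(λv)
m = (6.626 × 10^-34 J·s) / (4.07 × 10^-14 m × 2.45 × 10^6 m/s)
m = 6.64 × 10^-27 kg

Comparing with the listed masses, this is closest to an alpha particle.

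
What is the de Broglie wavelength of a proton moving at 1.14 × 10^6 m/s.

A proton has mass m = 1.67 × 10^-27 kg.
3.48 × 10^-13 m

Using the de Broglie relation λ = h/(mv):

λ = h/(mv)
λ = (6.626 × 10^-34 J·s) / (1.67 × 10^-27 kg × 1.14 × 10^6 m/s)
λ = 3.48 × 10^-13 m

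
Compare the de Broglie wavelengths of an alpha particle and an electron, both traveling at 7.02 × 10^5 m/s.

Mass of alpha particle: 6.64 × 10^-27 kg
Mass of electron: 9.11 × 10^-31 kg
The electron has the longer wavelength.

Using λ = h/(mv), since both particles have the same velocity, the wavelength depends only on mass.

For alpha particle: λ₁ = h/(m₁v) = 1.42 × 10^-13 m
For electron: λ₂ = h/(m₂v) = 1.04 × 10^-9 m

Since λ ∝ 1/m at constant velocity, the lighter particle has the longer wavelength.

The electron has the longer de Broglie wavelength.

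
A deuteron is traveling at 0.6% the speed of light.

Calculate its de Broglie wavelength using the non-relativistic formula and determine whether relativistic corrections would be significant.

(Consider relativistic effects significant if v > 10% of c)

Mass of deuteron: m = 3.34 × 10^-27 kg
No, relativistic corrections are not needed.

Using the non-relativistic de Broglie formula λ = h/(mv):

v = 0.6% × c = 1.799 × 10^6 m/s

λ = h/(mv)
λ = (6.626 × 10^-34 J·s) / (3.34 × 10^-27 kg × 1.799 × 10^6 m/s)
λ = 1.10 × 10^-13 m

Since v = 0.6% of c < 10% of c, relativistic corrections are NOT significant and this non-relativistic result is a good approximation.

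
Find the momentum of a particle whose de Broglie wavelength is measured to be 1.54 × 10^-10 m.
4.30 × 10^-24 kg·m/s

From the de Broglie relation λ = h/p, we solve for p:

p = h/λ
p = (6.626 × 10^-34 J·s) / (1.54 × 10^-10 m)
p = 4.30 × 10^-24 kg·m/s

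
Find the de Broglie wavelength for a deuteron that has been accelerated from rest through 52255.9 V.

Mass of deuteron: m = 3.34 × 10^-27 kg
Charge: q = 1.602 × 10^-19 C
8.86 × 10^-14 m

When a particle is accelerated through voltage V, it gains kinetic energy KE = qV.

The de Broglie wavelength is then λ = h/√(2mqV):

λ = h/√(2mqV)
λ = (6.626 × 10^-34 J·s) / √(2 × 3.34 × 10^-27 kg × 1.602 × 10^-19 C × 52255.9 V)
λ = 8.86 × 10^-14 m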